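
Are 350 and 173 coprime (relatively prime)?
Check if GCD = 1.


Euclidean algorithm:
350 = 2 * 173 + 4
173 = 43 * 4 + 1
4 = 4 * 1 + 0
GCD(350, 173) = 1

Yes, coprime (GCD = 1)


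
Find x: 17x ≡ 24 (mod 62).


GCD(17, 62) = 1, unique solution
a^(-1) mod 62 = 11
x = 11 * 24 mod 62 = 16

x ≡ 16 (mod 62)


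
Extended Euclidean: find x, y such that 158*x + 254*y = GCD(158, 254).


Tabular extended Euclidean (each row: r = 158*s + 254*t):
r=158, s=1, t=0
r=254, s=0, t=1
q=0: r=158, s=1, t=0   [158*(1) + 254*(0) = 158]
q=1: r=96, s=-1, t=1   [158*(-1) + 254*(1) = 96]
q=1: r=62, s=2, t=-1   [158*(2) + 254*(-1) = 62]
q=1: r=34, s=-3, t=2   [158*(-3) + 254*(2) = 34]
q=1: r=28, s=5, t=-3   [158*(5) + 254*(-3) = 28]
q=1: r=6, s=-8, t=5   [158*(-8) + 254*(5) = 6]
q=4: r=4, s=37, t=-23   [158*(37) + 254*(-23) = 4]
q=1: r=2, s=-45, t=28   [158*(-45) + 254*(28) = 2]
q=2: r=0, s=127, t=-79   [158*(127) + 254*(-79) = 0]
GCD = 2; from the row with r=2: x=-45, y=28
Check: 158*(-45) + 254*(28) = -7110 + 7112 = 2

GCD = 2, x = -45, y = 28


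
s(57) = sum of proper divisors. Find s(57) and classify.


Proper divisors: 1, 3, 19
Sum = 1 + 3 + 19 = 23
23 < 57 → deficient

s(57) = 23 (deficient)


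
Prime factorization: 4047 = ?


4047 / 3 = 1349
1349 / 19 = 71
71 / 71 = 1
4047 = 3 × 19 × 71


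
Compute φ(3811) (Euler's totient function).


3811 = 37 × 103
Prime factors: 37, 103
φ(3811) = 3811 × (1-1/37) × (1-1/103)
= 3811 × 36/37 × 102/103 = 3672

φ(3811) = 3672


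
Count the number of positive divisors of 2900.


2900 = 2^2 × 5^2 × 29^1
d(2900) = (2+1) × (2+1) × (1+1) = 18

18 divisors


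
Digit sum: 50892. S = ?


5 + 0 + 8 + 9 + 2 = 24


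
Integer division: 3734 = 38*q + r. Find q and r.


3734 = 38 * 98 + 10
Check: 3724 + 10 = 3734

q = 98, r = 10


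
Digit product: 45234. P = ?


4 × 5 × 2 × 3 × 4 = 480


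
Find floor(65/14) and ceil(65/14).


65/14 = 4.6429
floor = 4
ceil = 5

floor = 4, ceil = 5


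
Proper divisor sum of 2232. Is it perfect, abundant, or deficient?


Proper divisors: 1, 2, 3, 4, 6, 8, 9, 12, 18, 24, 31, 36, 62, 72, 93, 124, 186, 248, 279, 372, 558, 744, 1116
Sum = 1 + 2 + 3 + 4 + 6 + 8 + 9 + 12 + 18 + 24 + 31 + 36 + 62 + 72 + 93 + 124 + 186 + 248 + 279 + 372 + 558 + 744 + 1116 = 4008
4008 > 2232 → abundant

s(2232) = 4008 (abundant)


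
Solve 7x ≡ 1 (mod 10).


GCD(7, 10) = 1, unique solution
a^(-1) mod 10 = 3
x = 3 * 1 mod 10 = 3

x ≡ 3 (mod 10)


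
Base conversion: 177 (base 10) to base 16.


177 (base 10) = 177 (decimal)
177 (decimal) = B1 (base 16)


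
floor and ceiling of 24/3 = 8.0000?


24/3 = 8.0000
floor = 8
ceil = 8

floor = 8, ceil = 8


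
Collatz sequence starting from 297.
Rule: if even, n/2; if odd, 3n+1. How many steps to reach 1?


297 → 892 → 446 → 223 → 670 → 335 → 1006 → 503 → 1510 → 755 → 2266 → 1133 → 3400 → 1700 → 850 → 425 → 1276 → 638 → 319 → 958 → 479 → 1438 → 719 → 2158 → 1079 → 3238 → 1619 → 4858 → 2429 → 7288 → 3644 → 1822 → 911 → 2734 → 1367 → 4102 → 2051 → 6154 → 3077 → 9232 → 4616 → 2308 → 1154 → 577 → 1732 → 866 → 433 → 1300 → 650 → 325 → 976 → 488 → 244 → 122 → 61 → 184 → 92 → 46 → 23 → 70 → 35 → 106 → 53 → 160 → 80 → 40 → 20 → 10 → 5 → 16 → 8 → 4 → 2 → 1
Total steps = 73

73 steps


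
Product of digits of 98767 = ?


9 × 8 × 7 × 6 × 7 = 21168


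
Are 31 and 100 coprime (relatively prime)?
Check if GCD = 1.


Euclidean algorithm:
100 = 3 * 31 + 7
31 = 4 * 7 + 3
7 = 2 * 3 + 1
3 = 3 * 1 + 0
GCD(31, 100) = 1

Yes, coprime (GCD = 1)


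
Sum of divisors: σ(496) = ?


Divisors of 496: 1, 2, 4, 8, 16, 31, 62, 124, 248, 496
Sum = 1 + 2 + 4 + 8 + 16 + 31 + 62 + 124 + 248 + 496 = 992

σ(496) = 992


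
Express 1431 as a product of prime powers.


1431 / 3 = 477
477 / 3 = 159
159 / 3 = 53
53 / 53 = 1
1431 = 3^3 × 53


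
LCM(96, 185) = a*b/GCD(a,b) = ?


GCD(96, 185) = 1
LCM = 96*185/1 = 17760/1 = 17760

LCM = 17760


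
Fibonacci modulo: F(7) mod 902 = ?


F(k) mod 902 for k=1..7:
1, 1, 2, 3, 5, 8, 13
F(7) mod 902 = 13


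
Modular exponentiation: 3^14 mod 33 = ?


3^1 mod 33 = 3
3^2 mod 33 = 9
3^3 mod 33 = 27
3^4 mod 33 = 15
3^5 mod 33 = 12
3^6 mod 33 = 3
3^7 mod 33 = 9
3^8 mod 33 = 27
3^9 mod 33 = 15
3^10 mod 33 = 12
3^11 mod 33 = 3
3^12 mod 33 = 9
3^13 mod 33 = 27
3^14 mod 33 = 15


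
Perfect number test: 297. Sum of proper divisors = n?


Proper divisors of 297: 1, 3, 9, 11, 27, 33, 99
Sum = 1 + 3 + 9 + 11 + 27 + 33 + 99 = 183

No, 297 is not perfect (183 ≠ 297)


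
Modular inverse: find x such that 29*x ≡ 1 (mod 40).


Use the extended Euclidean algorithm on (40, 29); each row r = 40*s + 29*t:
r=40, s=1, t=0
r=29, s=0, t=1
q=1: r=11, s=1, t=-1   [40*(1) + 29*(-1) = 11]
q=2: r=7, s=-2, t=3   [40*(-2) + 29*(3) = 7]
q=1: r=4, s=3, t=-4   [40*(3) + 29*(-4) = 4]
q=1: r=3, s=-5, t=7   [40*(-5) + 29*(7) = 3]
q=1: r=1, s=8, t=-11   [40*(8) + 29*(-11) = 1]
q=3: r=0, s=-29, t=40   [40*(-29) + 29*(40) = 0]
GCD = 1 with t = -11, so 29*(-11) ≡ 1 (mod 40)
Inverse = -11 mod 40 = 29
Check: 29 * 29 = 841 ≡ 1 (mod 40)

29^(-1) ≡ 29 (mod 40)


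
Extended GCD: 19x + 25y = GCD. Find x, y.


Tabular extended Euclidean (each row: r = 19*s + 25*t):
r=19, s=1, t=0
r=25, s=0, t=1
q=0: r=19, s=1, t=0   [19*(1) + 25*(0) = 19]
q=1: r=6, s=-1, t=1   [19*(-1) + 25*(1) = 6]
q=3: r=1, s=4, t=-3   [19*(4) + 25*(-3) = 1]
q=6: r=0, s=-25, t=19   [19*(-25) + 25*(19) = 0]
GCD = 1; from the row with r=1: x=4, y=-3
Check: 19*(4) + 25*(-3) = 76 - 75 = 1

GCD = 1, x = 4, y = -3


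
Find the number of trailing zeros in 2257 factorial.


floor(2257/5) = 451
floor(2257/25) = 90
floor(2257/125) = 18
floor(2257/625) = 3
Total = 562

562 trailing zeros


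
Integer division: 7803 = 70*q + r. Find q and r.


7803 = 70 * 111 + 33
Check: 7770 + 33 = 7803

q = 111, r = 33


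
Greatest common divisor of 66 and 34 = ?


66 = 1 * 34 + 32
34 = 1 * 32 + 2
32 = 16 * 2 + 0
GCD = 2


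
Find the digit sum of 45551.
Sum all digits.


4 + 5 + 5 + 5 + 1 = 20


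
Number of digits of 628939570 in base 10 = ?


628939570 has 9 digits in base 10
floor(log10(628939570)) + 1 = floor(8.7986) + 1 = 9

9 digits (base 10)


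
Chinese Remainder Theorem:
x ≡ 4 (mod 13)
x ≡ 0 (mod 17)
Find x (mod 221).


M = 13*17 = 221
M1 = M/13 = 17, M2 = M/17 = 13
M1^(-1) mod 13 = 10, M2^(-1) mod 17 = 4
x = 4*17*10 + 0*13*4 = 680
680 mod 221 = 17
Check: 17 mod 13 = 4 ✓, 17 mod 17 = 0 ✓

x ≡ 17 (mod 221)


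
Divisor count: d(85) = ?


85 = 5^1 × 17^1
d(85) = (1+1) × (1+1) = 4

4 divisors


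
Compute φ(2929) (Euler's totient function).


2929 = 29 × 101
Prime factors: 29, 101
φ(2929) = 2929 × (1-1/29) × (1-1/101)
= 2929 × 28/29 × 100/101 = 2800

φ(2929) = 2800


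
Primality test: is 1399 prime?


Check divisors up to sqrt(1399) = 37.4032
No divisors found.
1399 is prime.

Yes, 1399 is prime


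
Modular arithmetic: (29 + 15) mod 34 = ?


29 + 15 = 44
44 mod 34 = 10


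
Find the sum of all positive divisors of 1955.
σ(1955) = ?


Divisors of 1955: 1, 5, 17, 23, 85, 115, 391, 1955
Sum = 1 + 5 + 17 + 23 + 85 + 115 + 391 + 1955 = 2592

σ(1955) = 2592


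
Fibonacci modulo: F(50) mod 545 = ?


F(k) mod 545 for k=1..50:
1, 1, 2, 3, 5, 8, 13, 21, 34, 55, 89, 144, 233, 377, 65, 442, 507, 404, 366, 225, 46, 271, 317, 43, 360, 403, 218, 76, 294, 370, 119, 489, 63, 7, 70, 77, 147, 224, 371, 50, 421, 471, 347, 273, 75, 348, 423, 226, 104, 330
F(50) mod 545 = 330


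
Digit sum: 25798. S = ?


2 + 5 + 7 + 9 + 8 = 31


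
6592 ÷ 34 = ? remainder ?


6592 = 34 * 193 + 30
Check: 6562 + 30 = 6592

q = 193, r = 30


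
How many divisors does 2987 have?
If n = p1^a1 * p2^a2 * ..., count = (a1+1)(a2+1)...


2987 = 29^1 × 103^1
d(2987) = (1+1) × (1+1) = 4

4 divisors


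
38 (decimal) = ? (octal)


38 (base 10) = 38 (decimal)
38 (decimal) = 46 (base 8)


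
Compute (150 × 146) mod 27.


150 × 146 = 21900
21900 mod 27 = 3


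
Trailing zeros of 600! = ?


floor(600/5) = 120
floor(600/25) = 24
floor(600/125) = 4
Total = 148

148 trailing zeros


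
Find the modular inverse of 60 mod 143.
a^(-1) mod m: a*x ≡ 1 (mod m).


Use the extended Euclidean algorithm on (143, 60); each row r = 143*s + 60*t:
r=143, s=1, t=0
r=60, s=0, t=1
q=2: r=23, s=1, t=-2   [143*(1) + 60*(-2) = 23]
q=2: r=14, s=-2, t=5   [143*(-2) + 60*(5) = 14]
q=1: r=9, s=3, t=-7   [143*(3) + 60*(-7) = 9]
q=1: r=5, s=-5, t=12   [143*(-5) + 60*(12) = 5]
q=1: r=4, s=8, t=-19   [143*(8) + 60*(-19) = 4]
q=1: r=1, s=-13, t=31   [143*(-13) + 60*(31) = 1]
q=4: r=0, s=60, t=-143   [143*(60) + 60*(-143) = 0]
GCD = 1 with t = 31, so 60*(31) ≡ 1 (mod 143)
Inverse = 31 mod 143 = 31
Check: 60 * 31 = 1860 ≡ 1 (mod 143)

60^(-1) ≡ 31 (mod 143)


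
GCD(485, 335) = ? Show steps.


485 = 1 * 335 + 150
335 = 2 * 150 + 35
150 = 4 * 35 + 10
35 = 3 * 10 + 5
10 = 2 * 5 + 0
GCD = 5


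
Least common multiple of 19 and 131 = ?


GCD(19, 131) = 1
LCM = 19*131/1 = 2489/1 = 2489

LCM = 2489


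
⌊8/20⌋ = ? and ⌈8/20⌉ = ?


8/20 = 0.4000
floor = 0
ceil = 1

floor = 0, ceil = 1


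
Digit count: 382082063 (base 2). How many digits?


382082063 in base 2 = 10110110001100001110000001111
Number of digits = 29

29 digits (base 2)


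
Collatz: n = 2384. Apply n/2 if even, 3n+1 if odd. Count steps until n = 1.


2384 → 1192 → 596 → 298 → 149 → 448 → 224 → 112 → 56 → 28 → 14 → 7 → 22 → 11 → 34 → 17 → 52 → 26 → 13 → 40 → 20 → 10 → 5 → 16 → 8 → 4 → 2 → 1
Total steps = 27

27 steps


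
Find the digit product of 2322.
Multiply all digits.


2 × 3 × 2 × 2 = 24


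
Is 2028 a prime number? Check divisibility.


2028 / 2 = 1014 (exact division)
2028 is NOT prime.

No, 2028 is not prime


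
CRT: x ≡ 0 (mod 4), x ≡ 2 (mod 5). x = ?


M = 4*5 = 20
M1 = M/4 = 5, M2 = M/5 = 4
M1^(-1) mod 4 = 1, M2^(-1) mod 5 = 4
x = 0*5*1 + 2*4*4 = 32
32 mod 20 = 12
Check: 12 mod 4 = 0 ✓, 12 mod 5 = 2 ✓

x ≡ 12 (mod 20)


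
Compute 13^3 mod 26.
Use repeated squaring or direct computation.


13^1 mod 26 = 13
13^2 mod 26 = 13
13^3 mod 26 = 13


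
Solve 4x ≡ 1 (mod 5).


GCD(4, 5) = 1, unique solution
a^(-1) mod 5 = 4
x = 4 * 1 mod 5 = 4

x ≡ 4 (mod 5)


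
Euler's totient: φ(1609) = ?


1609 = 1609
Prime factors: 1609
φ(1609) = 1609 × (1-1/1609)
= 1609 × 1608/1609 = 1608

φ(1609) = 1608


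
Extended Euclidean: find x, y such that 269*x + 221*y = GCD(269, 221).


Tabular extended Euclidean (each row: r = 269*s + 221*t):
r=269, s=1, t=0
r=221, s=0, t=1
q=1: r=48, s=1, t=-1   [269*(1) + 221*(-1) = 48]
q=4: r=29, s=-4, t=5   [269*(-4) + 221*(5) = 29]
q=1: r=19, s=5, t=-6   [269*(5) + 221*(-6) = 19]
q=1: r=10, s=-9, t=11   [269*(-9) + 221*(11) = 10]
q=1: r=9, s=14, t=-17   [269*(14) + 221*(-17) = 9]
q=1: r=1, s=-23, t=28   [269*(-23) + 221*(28) = 1]
q=9: r=0, s=221, t=-269   [269*(221) + 221*(-269) = 0]
GCD = 1; from the row with r=1: x=-23, y=28
Check: 269*(-23) + 221*(28) = -6187 + 6188 = 1

GCD = 1, x = -23, y = 28


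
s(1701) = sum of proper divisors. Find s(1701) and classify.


Proper divisors: 1, 3, 7, 9, 21, 27, 63, 81, 189, 243, 567
Sum = 1 + 3 + 7 + 9 + 21 + 27 + 63 + 81 + 189 + 243 + 567 = 1211
1211 < 1701 → deficient

s(1701) = 1211 (deficient)


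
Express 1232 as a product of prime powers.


1232 / 2 = 616
616 / 2 = 308
308 / 2 = 154
154 / 2 = 77
77 / 7 = 11
11 / 11 = 1
1232 = 2^4 × 7 × 11


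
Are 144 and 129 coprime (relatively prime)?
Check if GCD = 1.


Euclidean algorithm:
144 = 1 * 129 + 15
129 = 8 * 15 + 9
15 = 1 * 9 + 6
9 = 1 * 6 + 3
6 = 2 * 3 + 0
GCD(144, 129) = 3

No, not coprime (GCD = 3)


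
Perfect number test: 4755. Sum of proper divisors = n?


Proper divisors of 4755: 1, 3, 5, 15, 317, 951, 1585
Sum = 1 + 3 + 5 + 15 + 317 + 951 + 1585 = 2877

No, 4755 is not perfect (2877 ≠ 4755)


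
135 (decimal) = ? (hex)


135 (base 10) = 135 (decimal)
135 (decimal) = 87 (base 16)


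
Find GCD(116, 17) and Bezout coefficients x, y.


Tabular extended Euclidean (each row: r = 116*s + 17*t):
r=116, s=1, t=0
r=17, s=0, t=1
q=6: r=14, s=1, t=-6   [116*(1) + 17*(-6) = 14]
q=1: r=3, s=-1, t=7   [116*(-1) + 17*(7) = 3]
q=4: r=2, s=5, t=-34   [116*(5) + 17*(-34) = 2]
q=1: r=1, s=-6, t=41   [116*(-6) + 17*(41) = 1]
q=2: r=0, s=17, t=-116   [116*(17) + 17*(-116) = 0]
GCD = 1; from the row with r=1: x=-6, y=41
Check: 116*(-6) + 17*(41) = -696 + 697 = 1

GCD = 1, x = -6, y = 41


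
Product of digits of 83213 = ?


8 × 3 × 2 × 1 × 3 = 144


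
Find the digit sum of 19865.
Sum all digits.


1 + 9 + 8 + 6 + 5 = 29


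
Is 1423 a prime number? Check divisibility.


Check divisors up to sqrt(1423) = 37.7227
No divisors found.
1423 is prime.

Yes, 1423 is prime


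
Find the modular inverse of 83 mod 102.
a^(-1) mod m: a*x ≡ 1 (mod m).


Use the extended Euclidean algorithm on (102, 83); each row r = 102*s + 83*t:
r=102, s=1, t=0
r=83, s=0, t=1
q=1: r=19, s=1, t=-1   [102*(1) + 83*(-1) = 19]
q=4: r=7, s=-4, t=5   [102*(-4) + 83*(5) = 7]
q=2: r=5, s=9, t=-11   [102*(9) + 83*(-11) = 5]
q=1: r=2, s=-13, t=16   [102*(-13) + 83*(16) = 2]
q=2: r=1, s=35, t=-43   [102*(35) + 83*(-43) = 1]
q=2: r=0, s=-83, t=102   [102*(-83) + 83*(102) = 0]
GCD = 1 with t = -43, so 83*(-43) ≡ 1 (mod 102)
Inverse = -43 mod 102 = 59
Check: 83 * 59 = 4897 ≡ 1 (mod 102)

83^(-1) ≡ 59 (mod 102)


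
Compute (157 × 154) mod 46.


157 × 154 = 24178
24178 mod 46 = 28


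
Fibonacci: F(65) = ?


Sequence: 1, 1, 2, 3, 5, 8, 13, 21, 34, 55, 89, 144, 233, 377, 610, 987, 1597, 2584, 4181, 6765, 10946, 17711, 28657, 46368, 75025, 121393, 196418, 317811, 514229, 832040, 1346269, 2178309, 3524578, 5702887, 9227465, 14930352, 24157817, 39088169, 63245986, 102334155, 165580141, 267914296, 433494437, 701408733, 1134903170, 1836311903, 2971215073, 4807526976, 7778742049, 12586269025, 20365011074, 32951280099, 53316291173, 86267571272, 139583862445, 225851433717, 365435296162, 591286729879, 956722026041, 1548008755920, 2504730781961, 4052739537881, 6557470319842, 10610209857723, 17167680177565
F(65) = 17167680177565


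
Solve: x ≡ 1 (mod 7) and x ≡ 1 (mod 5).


M = 7*5 = 35
M1 = M/7 = 5, M2 = M/5 = 7
M1^(-1) mod 7 = 3, M2^(-1) mod 5 = 3
x = 1*5*3 + 1*7*3 = 36
36 mod 35 = 1
Check: 1 mod 7 = 1 ✓, 1 mod 5 = 1 ✓

x ≡ 1 (mod 35)


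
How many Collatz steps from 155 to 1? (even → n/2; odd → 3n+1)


155 → 466 → 233 → 700 → 350 → 175 → 526 → 263 → 790 → 395 → 1186 → 593 → 1780 → 890 → 445 → 1336 → 668 → 334 → 167 → 502 → 251 → 754 → 377 → 1132 → 566 → 283 → 850 → 425 → 1276 → 638 → 319 → 958 → 479 → 1438 → 719 → 2158 → 1079 → 3238 → 1619 → 4858 → 2429 → 7288 → 3644 → 1822 → 911 → 2734 → 1367 → 4102 → 2051 → 6154 → 3077 → 9232 → 4616 → 2308 → 1154 → 577 → 1732 → 866 → 433 → 1300 → 650 → 325 → 976 → 488 → 244 → 122 → 61 → 184 → 92 → 46 → 23 → 70 → 35 → 106 → 53 → 160 → 80 → 40 → 20 → 10 → 5 → 16 → 8 → 4 → 2 → 1
Total steps = 85

85 steps


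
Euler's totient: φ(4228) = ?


4228 = 2^2 × 7 × 151
Prime factors: 2, 7, 151
φ(4228) = 4228 × (1-1/2) × (1-1/7) × (1-1/151)
= 4228 × 1/2 × 6/7 × 150/151 = 1800

φ(4228) = 1800


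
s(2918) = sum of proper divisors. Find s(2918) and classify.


Proper divisors: 1, 2, 1459
Sum = 1 + 2 + 1459 = 1462
1462 < 2918 → deficient

s(2918) = 1462 (deficient)


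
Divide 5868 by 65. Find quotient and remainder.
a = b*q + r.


5868 = 65 * 90 + 18
Check: 5850 + 18 = 5868

q = 90, r = 18


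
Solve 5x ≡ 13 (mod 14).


GCD(5, 14) = 1, unique solution
a^(-1) mod 14 = 3
x = 3 * 13 mod 14 = 11

x ≡ 11 (mod 14)


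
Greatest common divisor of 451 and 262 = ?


451 = 1 * 262 + 189
262 = 1 * 189 + 73
189 = 2 * 73 + 43
73 = 1 * 43 + 30
43 = 1 * 30 + 13
30 = 2 * 13 + 4
13 = 3 * 4 + 1
4 = 4 * 1 + 0
GCD = 1


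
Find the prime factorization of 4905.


4905 / 3 = 1635
1635 / 3 = 545
545 / 5 = 109
109 / 109 = 1
4905 = 3^2 × 5 × 109


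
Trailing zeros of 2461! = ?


floor(2461/5) = 492
floor(2461/25) = 98
floor(2461/125) = 19
floor(2461/625) = 3
Total = 612

612 trailing zeros


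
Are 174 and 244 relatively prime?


Euclidean algorithm:
244 = 1 * 174 + 70
174 = 2 * 70 + 34
70 = 2 * 34 + 2
34 = 17 * 2 + 0
GCD(174, 244) = 2

No, not coprime (GCD = 2)


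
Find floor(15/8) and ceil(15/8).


15/8 = 1.8750
floor = 1
ceil = 2

floor = 1, ceil = 2


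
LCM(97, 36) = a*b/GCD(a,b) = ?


GCD(97, 36) = 1
LCM = 97*36/1 = 3492/1 = 3492

LCM = 3492


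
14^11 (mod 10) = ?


14^1 mod 10 = 4
14^2 mod 10 = 6
14^3 mod 10 = 4
14^4 mod 10 = 6
14^5 mod 10 = 4
14^6 mod 10 = 6
14^7 mod 10 = 4
14^8 mod 10 = 6
14^9 mod 10 = 4
14^10 mod 10 = 6
14^11 mod 10 = 4


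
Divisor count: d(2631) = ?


2631 = 3^1 × 877^1
d(2631) = (1+1) × (1+1) = 4

4 divisors


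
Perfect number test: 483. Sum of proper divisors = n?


Proper divisors of 483: 1, 3, 7, 21, 23, 69, 161
Sum = 1 + 3 + 7 + 21 + 23 + 69 + 161 = 285

No, 483 is not perfect (285 ≠ 483)


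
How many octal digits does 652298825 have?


652298825 in base 8 = 4670245111
Number of digits = 10

10 digits (base 8)


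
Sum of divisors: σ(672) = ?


Divisors of 672: 1, 2, 3, 4, 6, 7, 8, 12, 14, 16, 21, 24, 28, 32, 42, 48, 56, 84, 96, 112, 168, 224, 336, 672
Sum = 1 + 2 + 3 + 4 + 6 + 7 + 8 + 12 + 14 + 16 + 21 + 24 + 28 + 32 + 42 + 48 + 56 + 84 + 96 + 112 + 168 + 224 + 336 + 672 = 2016

σ(672) = 2016


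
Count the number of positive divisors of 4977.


4977 = 3^2 × 7^1 × 79^1
d(4977) = (2+1) × (1+1) × (1+1) = 12

12 divisors


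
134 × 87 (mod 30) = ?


134 × 87 = 11658
11658 mod 30 = 18


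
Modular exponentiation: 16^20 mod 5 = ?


16^1 mod 5 = 1
16^2 mod 5 = 1
16^3 mod 5 = 1
16^4 mod 5 = 1
16^5 mod 5 = 1
16^6 mod 5 = 1
16^7 mod 5 = 1
16^8 mod 5 = 1
16^9 mod 5 = 1
16^10 mod 5 = 1
16^11 mod 5 = 1
16^12 mod 5 = 1
16^13 mod 5 = 1
16^14 mod 5 = 1
16^15 mod 5 = 1
16^16 mod 5 = 1
16^17 mod 5 = 1
16^18 mod 5 = 1
16^19 mod 5 = 1
16^20 mod 5 = 1


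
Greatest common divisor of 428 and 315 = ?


428 = 1 * 315 + 113
315 = 2 * 113 + 89
113 = 1 * 89 + 24
89 = 3 * 24 + 17
24 = 1 * 17 + 7
17 = 2 * 7 + 3
7 = 2 * 3 + 1
3 = 3 * 1 + 0
GCD = 1


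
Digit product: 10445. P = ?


1 × 0 × 4 × 4 × 5 = 0


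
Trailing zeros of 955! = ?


floor(955/5) = 191
floor(955/25) = 38
floor(955/125) = 7
floor(955/625) = 1
Total = 237

237 trailing zeros


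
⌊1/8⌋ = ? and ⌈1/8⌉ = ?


1/8 = 0.1250
floor = 0
ceil = 1

floor = 0, ceil = 1


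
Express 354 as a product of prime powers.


354 / 2 = 177
177 / 3 = 59
59 / 59 = 1
354 = 2 × 3 × 59


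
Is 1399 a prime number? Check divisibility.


Check divisors up to sqrt(1399) = 37.4032
No divisors found.
1399 is prime.

Yes, 1399 is prime


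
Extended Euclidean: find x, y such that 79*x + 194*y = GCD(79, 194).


Tabular extended Euclidean (each row: r = 79*s + 194*t):
r=79, s=1, t=0
r=194, s=0, t=1
q=0: r=79, s=1, t=0   [79*(1) + 194*(0) = 79]
q=2: r=36, s=-2, t=1   [79*(-2) + 194*(1) = 36]
q=2: r=7, s=5, t=-2   [79*(5) + 194*(-2) = 7]
q=5: r=1, s=-27, t=11   [79*(-27) + 194*(11) = 1]
q=7: r=0, s=194, t=-79   [79*(194) + 194*(-79) = 0]
GCD = 1; from the row with r=1: x=-27, y=11
Check: 79*(-27) + 194*(11) = -2133 + 2134 = 1

GCD = 1, x = -27, y = 11


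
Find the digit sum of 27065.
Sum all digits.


2 + 7 + 0 + 6 + 5 = 20


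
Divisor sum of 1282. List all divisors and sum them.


Divisors of 1282: 1, 2, 641, 1282
Sum = 1 + 2 + 641 + 1282 = 1926

σ(1282) = 1926


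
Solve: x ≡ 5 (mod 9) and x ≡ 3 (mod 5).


M = 9*5 = 45
M1 = M/9 = 5, M2 = M/5 = 9
M1^(-1) mod 9 = 2, M2^(-1) mod 5 = 4
x = 5*5*2 + 3*9*4 = 158
158 mod 45 = 23
Check: 23 mod 9 = 5 ✓, 23 mod 5 = 3 ✓

x ≡ 23 (mod 45)


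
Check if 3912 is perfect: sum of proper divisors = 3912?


Proper divisors of 3912: 1, 2, 3, 4, 6, 8, 12, 24, 163, 326, 489, 652, 978, 1304, 1956
Sum = 1 + 2 + 3 + 4 + 6 + 8 + 12 + 24 + 163 + 326 + 489 + 652 + 978 + 1304 + 1956 = 5928

No, 3912 is not perfect (5928 ≠ 3912)


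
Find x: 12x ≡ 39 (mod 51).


GCD(12, 51) = 3 divides 39
Divide: 4x ≡ 13 (mod 17)
x ≡ 16 (mod 17)


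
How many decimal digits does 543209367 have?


543209367 has 9 digits in base 10
floor(log10(543209367)) + 1 = floor(8.7350) + 1 = 9

9 digits (base 10)


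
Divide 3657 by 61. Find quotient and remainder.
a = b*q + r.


3657 = 61 * 59 + 58
Check: 3599 + 58 = 3657

q = 59, r = 58


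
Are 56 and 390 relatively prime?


Euclidean algorithm:
390 = 6 * 56 + 54
56 = 1 * 54 + 2
54 = 27 * 2 + 0
GCD(56, 390) = 2

No, not coprime (GCD = 2)


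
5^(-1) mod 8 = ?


Use the extended Euclidean algorithm on (8, 5); each row r = 8*s + 5*t:
r=8, s=1, t=0
r=5, s=0, t=1
q=1: r=3, s=1, t=-1   [8*(1) + 5*(-1) = 3]
q=1: r=2, s=-1, t=2   [8*(-1) + 5*(2) = 2]
q=1: r=1, s=2, t=-3   [8*(2) + 5*(-3) = 1]
q=2: r=0, s=-5, t=8   [8*(-5) + 5*(8) = 0]
GCD = 1 with t = -3, so 5*(-3) ≡ 1 (mod 8)
Inverse = -3 mod 8 = 5
Check: 5 * 5 = 25 ≡ 1 (mod 8)

5^(-1) ≡ 5 (mod 8)


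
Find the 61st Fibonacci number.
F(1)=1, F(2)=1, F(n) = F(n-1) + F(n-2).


Sequence: 1, 1, 2, 3, 5, 8, 13, 21, 34, 55, 89, 144, 233, 377, 610, 987, 1597, 2584, 4181, 6765, 10946, 17711, 28657, 46368, 75025, 121393, 196418, 317811, 514229, 832040, 1346269, 2178309, 3524578, 5702887, 9227465, 14930352, 24157817, 39088169, 63245986, 102334155, 165580141, 267914296, 433494437, 701408733, 1134903170, 1836311903, 2971215073, 4807526976, 7778742049, 12586269025, 20365011074, 32951280099, 53316291173, 86267571272, 139583862445, 225851433717, 365435296162, 591286729879, 956722026041, 1548008755920, 2504730781961
F(61) = 2504730781961


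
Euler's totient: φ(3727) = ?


3727 = 3727
Prime factors: 3727
φ(3727) = 3727 × (1-1/3727)
= 3727 × 3726/3727 = 3726

φ(3727) = 3726


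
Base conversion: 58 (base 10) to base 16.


58 (base 10) = 58 (decimal)
58 (decimal) = 3A (base 16)


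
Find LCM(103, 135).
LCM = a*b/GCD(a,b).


GCD(103, 135) = 1
LCM = 103*135/1 = 13905/1 = 13905

LCM = 13905


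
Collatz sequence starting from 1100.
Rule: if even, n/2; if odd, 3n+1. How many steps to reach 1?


1100 → 550 → 275 → 826 → 413 → 1240 → 620 → 310 → 155 → 466 → 233 → 700 → 350 → 175 → 526 → 263 → 790 → 395 → 1186 → 593 → 1780 → 890 → 445 → 1336 → 668 → 334 → 167 → 502 → 251 → 754 → 377 → 1132 → 566 → 283 → 850 → 425 → 1276 → 638 → 319 → 958 → 479 → 1438 → 719 → 2158 → 1079 → 3238 → 1619 → 4858 → 2429 → 7288 → 3644 → 1822 → 911 → 2734 → 1367 → 4102 → 2051 → 6154 → 3077 → 9232 → 4616 → 2308 → 1154 → 577 → 1732 → 866 → 433 → 1300 → 650 → 325 → 976 → 488 → 244 → 122 → 61 → 184 → 92 → 46 → 23 → 70 → 35 → 106 → 53 → 160 → 80 → 40 → 20 → 10 → 5 → 16 → 8 → 4 → 2 → 1
Total steps = 93

93 steps


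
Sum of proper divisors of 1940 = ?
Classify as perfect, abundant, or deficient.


Proper divisors: 1, 2, 4, 5, 10, 20, 97, 194, 388, 485, 970
Sum = 1 + 2 + 4 + 5 + 10 + 20 + 97 + 194 + 388 + 485 + 970 = 2176
2176 > 1940 → abundant

s(1940) = 2176 (abundant)


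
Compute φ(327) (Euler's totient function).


327 = 3 × 109
Prime factors: 3, 109
φ(327) = 327 × (1-1/3) × (1-1/109)
= 327 × 2/3 × 108/109 = 216

φ(327) = 216


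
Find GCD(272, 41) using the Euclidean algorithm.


272 = 6 * 41 + 26
41 = 1 * 26 + 15
26 = 1 * 15 + 11
15 = 1 * 11 + 4
11 = 2 * 4 + 3
4 = 1 * 3 + 1
3 = 3 * 1 + 0
GCD = 1


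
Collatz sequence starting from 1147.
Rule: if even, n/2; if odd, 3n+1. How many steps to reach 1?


1147 → 3442 → 1721 → 5164 → 2582 → 1291 → 3874 → 1937 → 5812 → 2906 → 1453 → 4360 → 2180 → 1090 → 545 → 1636 → 818 → 409 → 1228 → 614 → 307 → 922 → 461 → 1384 → 692 → 346 → 173 → 520 → 260 → 130 → 65 → 196 → 98 → 49 → 148 → 74 → 37 → 112 → 56 → 28 → 14 → 7 → 22 → 11 → 34 → 17 → 52 → 26 → 13 → 40 → 20 → 10 → 5 → 16 → 8 → 4 → 2 → 1
Total steps = 57

57 steps


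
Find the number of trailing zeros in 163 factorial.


floor(163/5) = 32
floor(163/25) = 6
floor(163/125) = 1
Total = 39

39 trailing zeros


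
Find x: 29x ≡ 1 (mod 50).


GCD(29, 50) = 1, unique solution
a^(-1) mod 50 = 19
x = 19 * 1 mod 50 = 19

x ≡ 19 (mod 50)


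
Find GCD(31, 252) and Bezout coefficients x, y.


Tabular extended Euclidean (each row: r = 31*s + 252*t):
r=31, s=1, t=0
r=252, s=0, t=1
q=0: r=31, s=1, t=0   [31*(1) + 252*(0) = 31]
q=8: r=4, s=-8, t=1   [31*(-8) + 252*(1) = 4]
q=7: r=3, s=57, t=-7   [31*(57) + 252*(-7) = 3]
q=1: r=1, s=-65, t=8   [31*(-65) + 252*(8) = 1]
q=3: r=0, s=252, t=-31   [31*(252) + 252*(-31) = 0]
GCD = 1; from the row with r=1: x=-65, y=8
Check: 31*(-65) + 252*(8) = -2015 + 2016 = 1

GCD = 1, x = -65, y = 8


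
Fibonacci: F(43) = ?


Sequence: 1, 1, 2, 3, 5, 8, 13, 21, 34, 55, 89, 144, 233, 377, 610, 987, 1597, 2584, 4181, 6765, 10946, 17711, 28657, 46368, 75025, 121393, 196418, 317811, 514229, 832040, 1346269, 2178309, 3524578, 5702887, 9227465, 14930352, 24157817, 39088169, 63245986, 102334155, 165580141, 267914296, 433494437
F(43) = 433494437


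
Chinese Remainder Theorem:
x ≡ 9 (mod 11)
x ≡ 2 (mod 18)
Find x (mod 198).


M = 11*18 = 198
M1 = M/11 = 18, M2 = M/18 = 11
M1^(-1) mod 11 = 8, M2^(-1) mod 18 = 5
x = 9*18*8 + 2*11*5 = 1406
1406 mod 198 = 20
Check: 20 mod 11 = 9 ✓, 20 mod 18 = 2 ✓

x ≡ 20 (mod 198)


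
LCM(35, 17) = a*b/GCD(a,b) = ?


GCD(35, 17) = 1
LCM = 35*17/1 = 595/1 = 595

LCM = 595


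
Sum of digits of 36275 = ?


3 + 6 + 2 + 7 + 5 = 23


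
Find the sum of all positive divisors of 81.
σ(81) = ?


Divisors of 81: 1, 3, 9, 27, 81
Sum = 1 + 3 + 9 + 27 + 81 = 121

σ(81) = 121


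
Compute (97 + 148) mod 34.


97 + 148 = 245
245 mod 34 = 7


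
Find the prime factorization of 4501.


4501 / 7 = 643
643 / 643 = 1
4501 = 7 × 643


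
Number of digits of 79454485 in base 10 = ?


79454485 has 8 digits in base 10
floor(log10(79454485)) + 1 = floor(7.9001) + 1 = 8

8 digits (base 10)


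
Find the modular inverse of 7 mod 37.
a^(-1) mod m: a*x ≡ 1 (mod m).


Use the extended Euclidean algorithm on (37, 7); each row r = 37*s + 7*t:
r=37, s=1, t=0
r=7, s=0, t=1
q=5: r=2, s=1, t=-5   [37*(1) + 7*(-5) = 2]
q=3: r=1, s=-3, t=16   [37*(-3) + 7*(16) = 1]
q=2: r=0, s=7, t=-37   [37*(7) + 7*(-37) = 0]
GCD = 1 with t = 16, so 7*(16) ≡ 1 (mod 37)
Inverse = 16 mod 37 = 16
Check: 7 * 16 = 112 ≡ 1 (mod 37)

7^(-1) ≡ 16 (mod 37)


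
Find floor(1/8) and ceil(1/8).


1/8 = 0.1250
floor = 0
ceil = 1

floor = 0, ceil = 1


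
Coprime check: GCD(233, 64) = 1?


Euclidean algorithm:
233 = 3 * 64 + 41
64 = 1 * 41 + 23
41 = 1 * 23 + 18
23 = 1 * 18 + 5
18 = 3 * 5 + 3
5 = 1 * 3 + 2
3 = 1 * 2 + 1
2 = 2 * 1 + 0
GCD(233, 64) = 1

Yes, coprime (GCD = 1)


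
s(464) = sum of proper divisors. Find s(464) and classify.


Proper divisors: 1, 2, 4, 8, 16, 29, 58, 116, 232
Sum = 1 + 2 + 4 + 8 + 16 + 29 + 58 + 116 + 232 = 466
466 > 464 → abundant

s(464) = 466 (abundant)


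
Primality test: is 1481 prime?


Check divisors up to sqrt(1481) = 38.4838
No divisors found.
1481 is prime.

Yes, 1481 is prime


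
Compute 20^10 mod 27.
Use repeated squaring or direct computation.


20^1 mod 27 = 20
20^2 mod 27 = 22
20^3 mod 27 = 8
20^4 mod 27 = 25
20^5 mod 27 = 14
20^6 mod 27 = 10
20^7 mod 27 = 11
20^8 mod 27 = 4
20^9 mod 27 = 26
20^10 mod 27 = 7


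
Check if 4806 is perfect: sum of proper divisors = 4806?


Proper divisors of 4806: 1, 2, 3, 6, 9, 18, 27, 54, 89, 178, 267, 534, 801, 1602, 2403
Sum = 1 + 2 + 3 + 6 + 9 + 18 + 27 + 54 + 89 + 178 + 267 + 534 + 801 + 1602 + 2403 = 5994

No, 4806 is not perfect (5994 ≠ 4806)


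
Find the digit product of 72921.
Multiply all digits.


7 × 2 × 9 × 2 × 1 = 252


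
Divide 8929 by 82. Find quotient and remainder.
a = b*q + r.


8929 = 82 * 108 + 73
Check: 8856 + 73 = 8929

q = 108, r = 73


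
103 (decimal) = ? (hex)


103 (base 10) = 103 (decimal)
103 (decimal) = 67 (base 16)


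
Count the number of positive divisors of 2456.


2456 = 2^3 × 307^1
d(2456) = (3+1) × (1+1) = 8

8 divisors


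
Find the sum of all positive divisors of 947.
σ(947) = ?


Divisors of 947: 1, 947
Sum = 1 + 947 = 948

σ(947) = 948


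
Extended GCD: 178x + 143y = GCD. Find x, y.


Tabular extended Euclidean (each row: r = 178*s + 143*t):
r=178, s=1, t=0
r=143, s=0, t=1
q=1: r=35, s=1, t=-1   [178*(1) + 143*(-1) = 35]
q=4: r=3, s=-4, t=5   [178*(-4) + 143*(5) = 3]
q=11: r=2, s=45, t=-56   [178*(45) + 143*(-56) = 2]
q=1: r=1, s=-49, t=61   [178*(-49) + 143*(61) = 1]
q=2: r=0, s=143, t=-178   [178*(143) + 143*(-178) = 0]
GCD = 1; from the row with r=1: x=-49, y=61
Check: 178*(-49) + 143*(61) = -8722 + 8723 = 1

GCD = 1, x = -49, y = 61


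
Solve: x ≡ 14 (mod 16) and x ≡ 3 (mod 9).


M = 16*9 = 144
M1 = M/16 = 9, M2 = M/9 = 16
M1^(-1) mod 16 = 9, M2^(-1) mod 9 = 4
x = 14*9*9 + 3*16*4 = 1326
1326 mod 144 = 30
Check: 30 mod 16 = 14 ✓, 30 mod 9 = 3 ✓

x ≡ 30 (mod 144)


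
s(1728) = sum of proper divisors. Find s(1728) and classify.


Proper divisors: 1, 2, 3, 4, 6, 8, 9, 12, 16, 18, 24, 27, 32, 36, 48, 54, 64, 72, 96, 108, 144, 192, 216, 288, 432, 576, 864
Sum = 1 + 2 + 3 + 4 + 6 + 8 + 9 + 12 + 16 + 18 + 24 + 27 + 32 + 36 + 48 + 54 + 64 + 72 + 96 + 108 + 144 + 192 + 216 + 288 + 432 + 576 + 864 = 3352
3352 > 1728 → abundant

s(1728) = 3352 (abundant)


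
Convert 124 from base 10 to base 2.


124 (base 10) = 124 (decimal)
124 (decimal) = 1111100 (base 2)


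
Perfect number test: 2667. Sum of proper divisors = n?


Proper divisors of 2667: 1, 3, 7, 21, 127, 381, 889
Sum = 1 + 3 + 7 + 21 + 127 + 381 + 889 = 1429

No, 2667 is not perfect (1429 ≠ 2667)


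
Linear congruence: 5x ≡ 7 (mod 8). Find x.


GCD(5, 8) = 1, unique solution
a^(-1) mod 8 = 5
x = 5 * 7 mod 8 = 3

x ≡ 3 (mod 8)


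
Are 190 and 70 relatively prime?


Euclidean algorithm:
190 = 2 * 70 + 50
70 = 1 * 50 + 20
50 = 2 * 20 + 10
20 = 2 * 10 + 0
GCD(190, 70) = 10

No, not coprime (GCD = 10)


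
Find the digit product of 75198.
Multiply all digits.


7 × 5 × 1 × 9 × 8 = 2520


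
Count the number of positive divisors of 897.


897 = 3^1 × 13^1 × 23^1
d(897) = (1+1) × (1+1) × (1+1) = 8

8 divisors


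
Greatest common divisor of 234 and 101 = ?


234 = 2 * 101 + 32
101 = 3 * 32 + 5
32 = 6 * 5 + 2
5 = 2 * 2 + 1
2 = 2 * 1 + 0
GCD = 1


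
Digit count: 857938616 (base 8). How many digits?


857938616 in base 8 = 6310615270
Number of digits = 10

10 digits (base 8)


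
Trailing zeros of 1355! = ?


floor(1355/5) = 271
floor(1355/25) = 54
floor(1355/125) = 10
floor(1355/625) = 2
Total = 337

337 trailing zeros


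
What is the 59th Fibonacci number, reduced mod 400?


F(k) mod 400 for k=1..59:
1, 1, 2, 3, 5, 8, 13, 21, 34, 55, 89, 144, 233, 377, 210, 187, 397, 184, 181, 365, 146, 111, 257, 368, 225, 193, 18, 211, 229, 40, 269, 309, 178, 87, 265, 352, 217, 169, 386, 155, 141, 296, 37, 333, 370, 303, 273, 176, 49, 225, 274, 99, 373, 72, 45, 117, 162, 279, 41
F(59) mod 400 = 41


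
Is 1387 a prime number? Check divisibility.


1387 / 19 = 73 (exact division)
1387 is NOT prime.

No, 1387 is not prime


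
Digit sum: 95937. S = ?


9 + 5 + 9 + 3 + 7 = 33


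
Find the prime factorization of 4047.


4047 / 3 = 1349
1349 / 19 = 71
71 / 71 = 1
4047 = 3 × 19 × 71


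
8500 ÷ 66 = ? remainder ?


8500 = 66 * 128 + 52
Check: 8448 + 52 = 8500

q = 128, r = 52


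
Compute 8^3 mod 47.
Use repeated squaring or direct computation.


8^1 mod 47 = 8
8^2 mod 47 = 17
8^3 mod 47 = 42


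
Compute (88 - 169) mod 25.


88 - 169 = -81
-81 mod 25 = 19


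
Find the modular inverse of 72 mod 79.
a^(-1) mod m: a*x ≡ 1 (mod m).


Use the extended Euclidean algorithm on (79, 72); each row r = 79*s + 72*t:
r=79, s=1, t=0
r=72, s=0, t=1
q=1: r=7, s=1, t=-1   [79*(1) + 72*(-1) = 7]
q=10: r=2, s=-10, t=11   [79*(-10) + 72*(11) = 2]
q=3: r=1, s=31, t=-34   [79*(31) + 72*(-34) = 1]
q=2: r=0, s=-72, t=79   [79*(-72) + 72*(79) = 0]
GCD = 1 with t = -34, so 72*(-34) ≡ 1 (mod 79)
Inverse = -34 mod 79 = 45
Check: 72 * 45 = 3240 ≡ 1 (mod 79)

72^(-1) ≡ 45 (mod 79)


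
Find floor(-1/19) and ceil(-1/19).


-1/19 = -0.0526
floor = -1
ceil = 0

floor = -1, ceil = 0


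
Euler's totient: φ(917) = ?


917 = 7 × 131
Prime factors: 7, 131
φ(917) = 917 × (1-1/7) × (1-1/131)
= 917 × 6/7 × 130/131 = 780

φ(917) = 780


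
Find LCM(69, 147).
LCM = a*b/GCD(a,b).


GCD(69, 147) = 3
LCM = 69*147/3 = 10143/3 = 3381

LCM = 3381


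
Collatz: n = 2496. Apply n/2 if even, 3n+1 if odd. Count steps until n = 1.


2496 → 1248 → 624 → 312 → 156 → 78 → 39 → 118 → 59 → 178 → 89 → 268 → 134 → 67 → 202 → 101 → 304 → 152 → 76 → 38 → 19 → 58 → 29 → 88 → 44 → 22 → 11 → 34 → 17 → 52 → 26 → 13 → 40 → 20 → 10 → 5 → 16 → 8 → 4 → 2 → 1
Total steps = 40

40 steps


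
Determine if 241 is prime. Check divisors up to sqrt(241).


Check divisors up to sqrt(241) = 15.5242
No divisors found.
241 is prime.

Yes, 241 is prime


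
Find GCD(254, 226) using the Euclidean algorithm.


254 = 1 * 226 + 28
226 = 8 * 28 + 2
28 = 14 * 2 + 0
GCD = 2


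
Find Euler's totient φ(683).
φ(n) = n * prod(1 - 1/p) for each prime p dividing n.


683 = 683
Prime factors: 683
φ(683) = 683 × (1-1/683)
= 683 × 682/683 = 682

φ(683) = 682


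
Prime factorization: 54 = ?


54 / 2 = 27
27 / 3 = 9
9 / 3 = 3
3 / 3 = 1
54 = 2 × 3^3


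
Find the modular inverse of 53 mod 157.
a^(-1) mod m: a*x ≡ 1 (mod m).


Use the extended Euclidean algorithm on (157, 53); each row r = 157*s + 53*t:
r=157, s=1, t=0
r=53, s=0, t=1
q=2: r=51, s=1, t=-2   [157*(1) + 53*(-2) = 51]
q=1: r=2, s=-1, t=3   [157*(-1) + 53*(3) = 2]
q=25: r=1, s=26, t=-77   [157*(26) + 53*(-77) = 1]
q=2: r=0, s=-53, t=157   [157*(-53) + 53*(157) = 0]
GCD = 1 with t = -77, so 53*(-77) ≡ 1 (mod 157)
Inverse = -77 mod 157 = 80
Check: 53 * 80 = 4240 ≡ 1 (mod 157)

53^(-1) ≡ 80 (mod 157)


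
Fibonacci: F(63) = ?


Sequence: 1, 1, 2, 3, 5, 8, 13, 21, 34, 55, 89, 144, 233, 377, 610, 987, 1597, 2584, 4181, 6765, 10946, 17711, 28657, 46368, 75025, 121393, 196418, 317811, 514229, 832040, 1346269, 2178309, 3524578, 5702887, 9227465, 14930352, 24157817, 39088169, 63245986, 102334155, 165580141, 267914296, 433494437, 701408733, 1134903170, 1836311903, 2971215073, 4807526976, 7778742049, 12586269025, 20365011074, 32951280099, 53316291173, 86267571272, 139583862445, 225851433717, 365435296162, 591286729879, 956722026041, 1548008755920, 2504730781961, 4052739537881, 6557470319842
F(63) = 6557470319842


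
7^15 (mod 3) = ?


7^1 mod 3 = 1
7^2 mod 3 = 1
7^3 mod 3 = 1
7^4 mod 3 = 1
7^5 mod 3 = 1
7^6 mod 3 = 1
7^7 mod 3 = 1
7^8 mod 3 = 1
7^9 mod 3 = 1
7^10 mod 3 = 1
7^11 mod 3 = 1
7^12 mod 3 = 1
7^13 mod 3 = 1
7^14 mod 3 = 1
7^15 mod 3 = 1


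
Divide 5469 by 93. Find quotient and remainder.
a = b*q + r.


5469 = 93 * 58 + 75
Check: 5394 + 75 = 5469

q = 58, r = 75


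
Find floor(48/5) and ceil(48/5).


48/5 = 9.6000
floor = 9
ceil = 10

floor = 9, ceil = 10


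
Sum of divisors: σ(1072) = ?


Divisors of 1072: 1, 2, 4, 8, 16, 67, 134, 268, 536, 1072
Sum = 1 + 2 + 4 + 8 + 16 + 67 + 134 + 268 + 536 + 1072 = 2108

σ(1072) = 2108


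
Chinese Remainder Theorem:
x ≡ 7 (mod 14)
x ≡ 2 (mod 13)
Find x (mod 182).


M = 14*13 = 182
M1 = M/14 = 13, M2 = M/13 = 14
M1^(-1) mod 14 = 13, M2^(-1) mod 13 = 1
x = 7*13*13 + 2*14*1 = 1211
1211 mod 182 = 119
Check: 119 mod 14 = 7 ✓, 119 mod 13 = 2 ✓

x ≡ 119 (mod 182)


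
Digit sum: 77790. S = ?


7 + 7 + 7 + 9 + 0 = 30


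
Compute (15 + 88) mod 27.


15 + 88 = 103
103 mod 27 = 22


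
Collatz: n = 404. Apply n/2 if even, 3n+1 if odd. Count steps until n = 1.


404 → 202 → 101 → 304 → 152 → 76 → 38 → 19 → 58 → 29 → 88 → 44 → 22 → 11 → 34 → 17 → 52 → 26 → 13 → 40 → 20 → 10 → 5 → 16 → 8 → 4 → 2 → 1
Total steps = 27

27 steps


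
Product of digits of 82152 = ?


8 × 2 × 1 × 5 × 2 = 160


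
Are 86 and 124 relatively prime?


Euclidean algorithm:
124 = 1 * 86 + 38
86 = 2 * 38 + 10
38 = 3 * 10 + 8
10 = 1 * 8 + 2
8 = 4 * 2 + 0
GCD(86, 124) = 2

No, not coprime (GCD = 2)


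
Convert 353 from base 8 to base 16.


353 (base 8) = 235 (decimal)
235 (decimal) = EB (base 16)


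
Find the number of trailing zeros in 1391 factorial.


floor(1391/5) = 278
floor(1391/25) = 55
floor(1391/125) = 11
floor(1391/625) = 2
Total = 346

346 trailing zeros


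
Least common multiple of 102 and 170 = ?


GCD(102, 170) = 34
LCM = 102*170/34 = 17340/34 = 510

LCM = 510


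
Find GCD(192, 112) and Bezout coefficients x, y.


Tabular extended Euclidean (each row: r = 192*s + 112*t):
r=192, s=1, t=0
r=112, s=0, t=1
q=1: r=80, s=1, t=-1   [192*(1) + 112*(-1) = 80]
q=1: r=32, s=-1, t=2   [192*(-1) + 112*(2) = 32]
q=2: r=16, s=3, t=-5   [192*(3) + 112*(-5) = 16]
q=2: r=0, s=-7, t=12   [192*(-7) + 112*(12) = 0]
GCD = 16; from the row with r=16: x=3, y=-5
Check: 192*(3) + 112*(-5) = 576 - 560 = 16

GCD = 16, x = 3, y = -5


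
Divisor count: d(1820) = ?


1820 = 2^2 × 5^1 × 7^1 × 13^1
d(1820) = (2+1) × (1+1) × (1+1) × (1+1) = 24

24 divisors


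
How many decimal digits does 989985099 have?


989985099 has 9 digits in base 10
floor(log10(989985099)) + 1 = floor(8.9956) + 1 = 9

9 digits (base 10)


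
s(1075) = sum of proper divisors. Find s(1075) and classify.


Proper divisors: 1, 5, 25, 43, 215
Sum = 1 + 5 + 25 + 43 + 215 = 289
289 < 1075 → deficient

s(1075) = 289 (deficient)


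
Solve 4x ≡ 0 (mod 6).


GCD(4, 6) = 2 divides 0
Divide: 2x ≡ 0 (mod 3)
x ≡ 0 (mod 3)


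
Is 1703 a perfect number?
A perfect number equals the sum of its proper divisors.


Proper divisors of 1703: 1, 13, 131
Sum = 1 + 13 + 131 = 145

No, 1703 is not perfect (145 ≠ 1703)


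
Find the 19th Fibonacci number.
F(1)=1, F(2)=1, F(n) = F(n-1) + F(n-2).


Sequence: 1, 1, 2, 3, 5, 8, 13, 21, 34, 55, 89, 144, 233, 377, 610, 987, 1597, 2584, 4181
F(19) = 4181


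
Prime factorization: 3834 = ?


3834 / 2 = 1917
1917 / 3 = 639
639 / 3 = 213
213 / 3 = 71
71 / 71 = 1
3834 = 2 × 3^3 × 71


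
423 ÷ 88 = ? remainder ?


423 = 88 * 4 + 71
Check: 352 + 71 = 423

q = 4, r = 71


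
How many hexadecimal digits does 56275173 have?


56275173 in base 16 = 35AB0E5
Number of digits = 7

7 digits (base 16)


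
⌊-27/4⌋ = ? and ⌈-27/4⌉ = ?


-27/4 = -6.7500
floor = -7
ceil = -6

floor = -7, ceil = -6


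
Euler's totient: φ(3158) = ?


3158 = 2 × 1579
Prime factors: 2, 1579
φ(3158) = 3158 × (1-1/2) × (1-1/1579)
= 3158 × 1/2 × 1578/1579 = 1578

φ(3158) = 1578
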